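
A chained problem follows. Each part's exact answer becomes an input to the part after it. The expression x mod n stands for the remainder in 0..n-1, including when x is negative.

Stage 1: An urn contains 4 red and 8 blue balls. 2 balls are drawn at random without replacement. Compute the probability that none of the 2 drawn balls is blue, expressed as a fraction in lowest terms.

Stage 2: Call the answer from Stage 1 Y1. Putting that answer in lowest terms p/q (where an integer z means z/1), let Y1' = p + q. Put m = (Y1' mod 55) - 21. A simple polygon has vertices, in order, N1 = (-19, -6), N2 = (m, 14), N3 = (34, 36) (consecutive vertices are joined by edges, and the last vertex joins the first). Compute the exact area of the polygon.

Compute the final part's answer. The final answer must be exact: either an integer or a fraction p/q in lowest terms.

Stage 1: total draws C(12,2) = 66; favorable C(4,2) = 6; P = 1/11; answer 1/11
Stage 2: Y1 = 1/11; threaded value p + q = 12; m = -9; cross terms: (-19*14 - -9*-6)=-320, (-9*36 - 34*14)=-800, (34*-6 - -19*36)=480; twice the area = |-640| = 640; area = 320; answer 320

320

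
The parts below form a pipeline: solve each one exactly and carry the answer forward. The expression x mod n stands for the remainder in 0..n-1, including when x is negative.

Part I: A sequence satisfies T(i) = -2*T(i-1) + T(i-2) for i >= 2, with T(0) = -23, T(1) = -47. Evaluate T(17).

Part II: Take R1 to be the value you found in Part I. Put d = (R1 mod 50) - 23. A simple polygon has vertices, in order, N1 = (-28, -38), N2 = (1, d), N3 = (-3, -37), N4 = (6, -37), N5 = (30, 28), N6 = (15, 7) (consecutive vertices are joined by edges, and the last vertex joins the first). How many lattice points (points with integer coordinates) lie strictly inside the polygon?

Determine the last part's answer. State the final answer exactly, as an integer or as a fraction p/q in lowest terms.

757

Part I: T(2) = -2*(-47) + 1*(-23) = 71; iterating: T(2)=71, T(3)=-189, T(4)=449, T(5)=-1087, T(6)=2623, T(7)=-6333, T(8)=15289, T(9)=-36911, T(10)=89111, T(11)=-215133, T(12)=519377, T(13)=-1253887, T(14)=3027151, T(15)=-7308189, T(16)=17643529, T(17)=-42595247; answer -42595247
Part II: R1 = -42595247; d = -20; cross terms: (-28*-20 - 1*-38)=598, (1*-37 - -3*-20)=-97, (-3*-37 - 6*-37)=333, (6*28 - 30*-37)=1278, (30*7 - 15*28)=-210, (15*-38 - -28*7)=-374; twice the area = |1528| = 1528; area = 764; boundary points = 1 + 1 + 9 + 1 + 3 + 1 = 16; strictly interior points = area - boundary/2 + 1 = 757; answer 757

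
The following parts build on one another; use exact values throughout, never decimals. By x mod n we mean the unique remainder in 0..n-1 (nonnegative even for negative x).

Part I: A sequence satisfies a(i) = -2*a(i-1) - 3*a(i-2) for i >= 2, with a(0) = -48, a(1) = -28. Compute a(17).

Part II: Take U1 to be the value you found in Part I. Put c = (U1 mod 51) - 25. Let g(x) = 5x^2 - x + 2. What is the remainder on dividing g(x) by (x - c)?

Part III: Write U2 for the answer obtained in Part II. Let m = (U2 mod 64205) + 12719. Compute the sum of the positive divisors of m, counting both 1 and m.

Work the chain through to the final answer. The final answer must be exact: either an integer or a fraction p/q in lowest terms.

Part I: a(2) = -2*(-28) - 3*(-48) = 200; iterating: a(2)=200, a(3)=-316, a(4)=32, a(5)=884, a(6)=-1864, a(7)=1076, a(8)=3440, a(9)=-10108, a(10)=9896, a(11)=10532, a(12)=-50752, a(13)=69908, a(14)=12440, a(15)=-234604, a(16)=431888, a(17)=-159964; answer -159964
Part II: U1 = -159964; c = -2; remainder = value at the root: 5*(-2)^2 - 1*(-2)^1 + 2 = (20) + (2) + (2) = 24; answer 24
Part III: U2 = 24; m = 12743; 12743 is prime, so its only divisors are 1 and 12743; sigma = 1 + 12743 = 12744; answer 12744

12744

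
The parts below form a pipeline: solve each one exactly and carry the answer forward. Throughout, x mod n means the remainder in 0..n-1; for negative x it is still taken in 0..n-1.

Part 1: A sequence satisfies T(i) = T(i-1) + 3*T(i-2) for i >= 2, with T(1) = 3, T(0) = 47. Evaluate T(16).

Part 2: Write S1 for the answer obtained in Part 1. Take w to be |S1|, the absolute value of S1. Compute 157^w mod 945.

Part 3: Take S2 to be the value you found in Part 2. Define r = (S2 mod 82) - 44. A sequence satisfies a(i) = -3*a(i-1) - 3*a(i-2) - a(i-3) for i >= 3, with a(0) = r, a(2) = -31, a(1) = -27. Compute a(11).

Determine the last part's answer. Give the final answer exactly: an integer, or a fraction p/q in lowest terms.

Part 1: T(2) = 1*(3) + 3*(47) = 144; iterating: T(2)=144, T(3)=153, T(4)=585, T(5)=1044, T(6)=2799, T(7)=5931, T(8)=14328, T(9)=32121, T(10)=75105, T(11)=171468, T(12)=396783, T(13)=911187, T(14)=2101536, T(15)=4835097, T(16)=11139705; answer 11139705
Part 2: S1 = 11139705; w = 11139705; squarings mod 945: 157^1=157, 157^2=79, 157^4=571, 157^8=16, 157^16=256, 157^32=331, 157^64=886, 157^128=646, 157^256=571, 157^512=16, 157^1024=256, 157^2048=331, 157^4096=886, 157^8192=646, 157^16384=571, 157^32768=16, 157^65536=256, 157^131072=331, 157^262144=886, 157^524288=646, 157^1048576=571, 157^2097152=16, 157^4194304=256, 157^8388608=331; 157^11139705 = 157^1 * 157^8 * 157^16 * 157^32 * 157^64 * 157^512 * 157^2048 * 157^4096 * 157^8192 * 157^16384 * 157^32768 * 157^65536 * 157^524288 * 157^2097152 * 157^8388608 = 622 (mod 945); answer 622
Part 3: S2 = 622; r = 4; a(3) = -3*(-31) - 3*(-27) - 1*(4) = 170; iterating: a(3)=170, a(4)=-390, a(5)=691, a(6)=-1073, a(7)=1536, a(8)=-2080, a(9)=2705, a(10)=-3411, a(11)=4198; answer 4198

4198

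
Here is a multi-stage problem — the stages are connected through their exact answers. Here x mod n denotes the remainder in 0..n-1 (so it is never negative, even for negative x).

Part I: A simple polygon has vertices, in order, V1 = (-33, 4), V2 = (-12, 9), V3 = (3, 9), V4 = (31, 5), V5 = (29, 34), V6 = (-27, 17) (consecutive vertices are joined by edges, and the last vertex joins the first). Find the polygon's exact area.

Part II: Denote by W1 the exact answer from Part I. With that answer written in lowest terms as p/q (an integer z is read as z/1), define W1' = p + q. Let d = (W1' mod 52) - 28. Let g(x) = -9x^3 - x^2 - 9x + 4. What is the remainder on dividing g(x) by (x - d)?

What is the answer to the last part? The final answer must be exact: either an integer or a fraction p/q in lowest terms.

Part I: cross terms: (-33*9 - -12*4)=-249, (-12*9 - 3*9)=-135, (3*5 - 31*9)=-264, (31*34 - 29*5)=909, (29*17 - -27*34)=1411, (-27*4 - -33*17)=453; twice the area = |2125| = 2125; area = 2125/2; answer 2125/2
Part II: W1 = 2125/2; threaded value p + q = 2127; d = 19; remainder = value at the root: -9*(19)^3 - 1*(19)^2 - 9*(19)^1 + 4 = (-61731) + (-361) + (-171) + (4) = -62259; answer -62259

-62259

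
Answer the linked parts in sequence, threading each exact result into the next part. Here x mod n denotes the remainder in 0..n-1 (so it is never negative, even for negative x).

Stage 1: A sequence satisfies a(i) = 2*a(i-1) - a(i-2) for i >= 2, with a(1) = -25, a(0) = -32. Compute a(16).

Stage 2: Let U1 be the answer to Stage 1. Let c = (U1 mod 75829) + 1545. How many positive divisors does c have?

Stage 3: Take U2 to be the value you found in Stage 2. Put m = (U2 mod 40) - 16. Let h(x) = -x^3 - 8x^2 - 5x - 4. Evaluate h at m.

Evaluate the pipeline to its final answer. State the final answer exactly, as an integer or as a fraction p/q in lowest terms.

Stage 1: a(2) = 2*(-25) - 1*(-32) = -18; iterating: a(2)=-18, a(3)=-11, a(4)=-4, a(5)=3, a(6)=10, a(7)=17, a(8)=24, a(9)=31, a(10)=38, a(11)=45, a(12)=52, a(13)=59, a(14)=66, a(15)=73, a(16)=80; answer 80
Stage 2: U1 = 80; c = 1625; 1625 = 5^3 * 13; number of divisors = (3+1) * (1+1) = 8; answer 8
Stage 3: U2 = 8; m = -8; -1*(-8)^3 - 8*(-8)^2 - 5*(-8)^1 - 4 = (512) + (-512) + (40) + (-4) = 36; answer 36

36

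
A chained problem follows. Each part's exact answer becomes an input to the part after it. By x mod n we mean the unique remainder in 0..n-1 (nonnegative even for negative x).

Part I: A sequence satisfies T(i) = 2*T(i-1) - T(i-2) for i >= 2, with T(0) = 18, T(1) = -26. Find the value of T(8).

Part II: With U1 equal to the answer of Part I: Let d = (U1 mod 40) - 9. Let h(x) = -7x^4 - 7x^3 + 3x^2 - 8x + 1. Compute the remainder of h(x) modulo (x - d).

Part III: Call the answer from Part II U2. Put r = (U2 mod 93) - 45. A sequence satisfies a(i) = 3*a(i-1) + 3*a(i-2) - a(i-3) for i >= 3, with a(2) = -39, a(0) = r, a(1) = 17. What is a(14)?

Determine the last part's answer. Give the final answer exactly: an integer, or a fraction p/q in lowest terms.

-174703659

Part I: T(2) = 2*(-26) - 1*(18) = -70; iterating: T(2)=-70, T(3)=-114, T(4)=-158, T(5)=-202, T(6)=-246, T(7)=-290, T(8)=-334; answer -334
Part II: U1 = -334; d = 17; remainder = value at the root: -7*(17)^4 - 7*(17)^3 + 3*(17)^2 - 8*(17)^1 + 1 = (-584647) + (-34391) + (867) + (-136) + (1) = -618306; answer -618306
Part III: U2 = -618306; r = 6; a(3) = 3*(-39) + 3*(17) - 1*(6) = -72; iterating: a(3)=-72, a(4)=-350, a(5)=-1227, a(6)=-4659, a(7)=-17308, a(8)=-64674, a(9)=-241287, a(10)=-900575, a(11)=-3360912, a(12)=-12543174, a(13)=-46811683, a(14)=-174703659; answer -174703659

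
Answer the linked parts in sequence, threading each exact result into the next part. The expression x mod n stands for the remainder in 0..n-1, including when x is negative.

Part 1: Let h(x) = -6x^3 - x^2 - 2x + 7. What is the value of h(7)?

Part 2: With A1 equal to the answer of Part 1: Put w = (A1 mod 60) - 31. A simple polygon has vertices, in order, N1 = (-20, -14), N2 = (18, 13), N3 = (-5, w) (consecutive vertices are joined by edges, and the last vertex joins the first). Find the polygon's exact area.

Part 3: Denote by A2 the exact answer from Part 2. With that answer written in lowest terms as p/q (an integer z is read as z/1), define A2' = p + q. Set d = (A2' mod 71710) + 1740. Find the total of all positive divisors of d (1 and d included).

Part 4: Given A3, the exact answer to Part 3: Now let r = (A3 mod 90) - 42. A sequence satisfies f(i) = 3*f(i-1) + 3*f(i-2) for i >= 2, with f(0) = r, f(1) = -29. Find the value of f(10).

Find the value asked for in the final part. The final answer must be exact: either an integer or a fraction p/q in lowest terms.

Part 1: -6*(7)^3 - 1*(7)^2 - 2*(7)^1 + 7 = (-2058) + (-49) + (-14) + (7) = -2114; answer -2114
Part 2: A1 = -2114; w = 15; cross terms: (-20*13 - 18*-14)=-8, (18*15 - -5*13)=335, (-5*-14 - -20*15)=370; twice the area = |697| = 697; area = 697/2; answer 697/2
Part 3: A2 = 697/2; threaded value p + q = 699; d = 2439; 2439 = 3^2 * 271; sigma = (1 + 3 + 9) * (1 + 271) = 13 * 272 = 3536; answer 3536
Part 4: A3 = 3536; r = -16; f(2) = 3*(-29) + 3*(-16) = -135; iterating: f(2)=-135, f(3)=-492, f(4)=-1881, f(5)=-7119, f(6)=-27000, f(7)=-102357, f(8)=-388071, f(9)=-1471284, f(10)=-5578065; answer -5578065

-5578065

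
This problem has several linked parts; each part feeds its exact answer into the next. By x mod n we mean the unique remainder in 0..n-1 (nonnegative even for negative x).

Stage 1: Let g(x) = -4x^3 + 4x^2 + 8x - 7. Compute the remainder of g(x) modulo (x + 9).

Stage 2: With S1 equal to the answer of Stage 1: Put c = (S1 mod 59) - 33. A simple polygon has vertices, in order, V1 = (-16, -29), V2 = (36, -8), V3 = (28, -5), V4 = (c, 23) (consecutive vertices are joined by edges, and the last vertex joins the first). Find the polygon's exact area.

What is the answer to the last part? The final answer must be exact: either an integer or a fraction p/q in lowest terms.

1102

Stage 1: remainder = value at the root: -4*(-9)^3 + 4*(-9)^2 + 8*(-9)^1 - 7 = (2916) + (324) + (-72) + (-7) = 3161; answer 3161
Stage 2: S1 = 3161; c = 1; cross terms: (-16*-8 - 36*-29)=1172, (36*-5 - 28*-8)=44, (28*23 - 1*-5)=649, (1*-29 - -16*23)=339; twice the area = |2204| = 2204; area = 1102; answer 1102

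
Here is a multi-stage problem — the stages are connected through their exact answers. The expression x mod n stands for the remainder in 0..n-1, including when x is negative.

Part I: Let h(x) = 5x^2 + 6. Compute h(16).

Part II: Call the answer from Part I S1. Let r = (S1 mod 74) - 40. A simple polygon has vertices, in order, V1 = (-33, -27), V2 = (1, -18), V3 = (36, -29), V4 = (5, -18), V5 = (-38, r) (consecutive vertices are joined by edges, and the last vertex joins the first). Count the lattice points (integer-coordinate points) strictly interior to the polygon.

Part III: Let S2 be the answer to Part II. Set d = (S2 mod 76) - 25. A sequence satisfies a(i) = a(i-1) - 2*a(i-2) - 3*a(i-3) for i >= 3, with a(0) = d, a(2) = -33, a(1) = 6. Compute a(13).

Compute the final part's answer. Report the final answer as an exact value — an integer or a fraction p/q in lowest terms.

Part I: 5*(16)^2 + 6 = (1280) + (6) = 1286; answer 1286
Part II: S1 = 1286; r = -12; cross terms: (-33*-18 - 1*-27)=621, (1*-29 - 36*-18)=619, (36*-18 - 5*-29)=-503, (5*-12 - -38*-18)=-744, (-38*-27 - -33*-12)=630; twice the area = |623| = 623; area = 623/2; boundary points = 1 + 1 + 1 + 1 + 5 = 9; strictly interior points = area - boundary/2 + 1 = 308; answer 308
Part III: S2 = 308; d = -21; a(3) = 1*(-33) - 2*(6) - 3*(-21) = 18; iterating: a(3)=18, a(4)=66, a(5)=129, a(6)=-57, a(7)=-513, a(8)=-786, a(9)=411, a(10)=3522, a(11)=5058, a(12)=-3219, a(13)=-23901; answer -23901

-23901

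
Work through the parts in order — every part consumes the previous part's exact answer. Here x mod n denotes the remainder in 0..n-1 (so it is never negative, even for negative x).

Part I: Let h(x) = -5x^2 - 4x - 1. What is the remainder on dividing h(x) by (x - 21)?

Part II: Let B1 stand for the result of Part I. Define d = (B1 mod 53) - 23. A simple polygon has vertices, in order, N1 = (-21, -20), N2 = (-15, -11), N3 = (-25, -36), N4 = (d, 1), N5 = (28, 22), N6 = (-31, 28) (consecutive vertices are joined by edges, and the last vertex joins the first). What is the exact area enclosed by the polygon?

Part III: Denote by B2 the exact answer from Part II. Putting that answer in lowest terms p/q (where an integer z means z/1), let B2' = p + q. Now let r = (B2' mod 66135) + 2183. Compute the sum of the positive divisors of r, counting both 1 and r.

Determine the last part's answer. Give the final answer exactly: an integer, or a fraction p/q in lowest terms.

Part I: remainder = value at the root: -5*(21)^2 - 4*(21)^1 - 1 = (-2205) + (-84) + (-1) = -2290; answer -2290
Part II: B1 = -2290; d = 19; cross terms: (-21*-11 - -15*-20)=-69, (-15*-36 - -25*-11)=265, (-25*1 - 19*-36)=659, (19*22 - 28*1)=390, (28*28 - -31*22)=1466, (-31*-20 - -21*28)=1208; twice the area = |3919| = 3919; area = 3919/2; answer 3919/2
Part III: B2 = 3919/2; threaded value p + q = 3921; r = 6104; 6104 = 2^3 * 7 * 109; sigma = (1 + 2 + 4 + 8) * (1 + 7) * (1 + 109) = 15 * 8 * 110 = 13200; answer 13200

13200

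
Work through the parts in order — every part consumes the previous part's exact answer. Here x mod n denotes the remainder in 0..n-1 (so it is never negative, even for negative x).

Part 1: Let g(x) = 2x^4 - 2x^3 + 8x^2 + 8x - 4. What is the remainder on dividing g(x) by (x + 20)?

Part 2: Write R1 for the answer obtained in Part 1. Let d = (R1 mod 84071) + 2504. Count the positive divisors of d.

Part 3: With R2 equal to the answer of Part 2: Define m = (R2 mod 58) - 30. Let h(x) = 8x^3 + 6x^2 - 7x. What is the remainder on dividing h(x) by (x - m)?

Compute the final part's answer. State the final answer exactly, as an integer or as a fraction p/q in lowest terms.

-1470

Part 1: remainder = value at the root: 2*(-20)^4 - 2*(-20)^3 + 8*(-20)^2 + 8*(-20)^1 - 4 = (320000) + (16000) + (3200) + (-160) + (-4) = 339036; answer 339036
Part 2: R1 = 339036; d = 5256; 5256 = 2^3 * 3^2 * 73; number of divisors = (3+1) * (2+1) * (1+1) = 24; answer 24
Part 3: R2 = 24; m = -6; remainder = value at the root: 8*(-6)^3 + 6*(-6)^2 - 7*(-6)^1 = (-1728) + (216) + (42) = -1470; answer -1470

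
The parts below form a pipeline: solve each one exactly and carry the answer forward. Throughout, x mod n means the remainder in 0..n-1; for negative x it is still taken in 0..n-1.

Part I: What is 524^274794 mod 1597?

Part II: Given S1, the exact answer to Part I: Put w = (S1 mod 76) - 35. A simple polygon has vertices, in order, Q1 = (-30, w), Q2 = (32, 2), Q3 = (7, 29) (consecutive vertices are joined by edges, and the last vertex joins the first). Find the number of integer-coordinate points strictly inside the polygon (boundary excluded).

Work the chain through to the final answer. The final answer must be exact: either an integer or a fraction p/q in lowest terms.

Part I: squarings mod 1597: 524^1=524, 524^2=1489, 524^4=485, 524^8=466, 524^16=1561, 524^32=1296, 524^64=1169, 524^128=1126, 524^256=1455, 524^512=1000, 524^1024=278, 524^2048=628, 524^4096=1522, 524^8192=834, 524^16384=861, 524^32768=313, 524^65536=552, 524^131072=1274, 524^262144=524; 524^274794 = 524^2 * 524^8 * 524^32 * 524^64 * 524^256 * 524^4096 * 524^8192 * 524^262144 = 1561 (mod 1597); answer 1561
Part II: S1 = 1561; w = 6; cross terms: (-30*2 - 32*6)=-252, (32*29 - 7*2)=914, (7*6 - -30*29)=912; twice the area = |1574| = 1574; area = 787; boundary points = 2 + 1 + 1 = 4; strictly interior points = area - boundary/2 + 1 = 786; answer 786

786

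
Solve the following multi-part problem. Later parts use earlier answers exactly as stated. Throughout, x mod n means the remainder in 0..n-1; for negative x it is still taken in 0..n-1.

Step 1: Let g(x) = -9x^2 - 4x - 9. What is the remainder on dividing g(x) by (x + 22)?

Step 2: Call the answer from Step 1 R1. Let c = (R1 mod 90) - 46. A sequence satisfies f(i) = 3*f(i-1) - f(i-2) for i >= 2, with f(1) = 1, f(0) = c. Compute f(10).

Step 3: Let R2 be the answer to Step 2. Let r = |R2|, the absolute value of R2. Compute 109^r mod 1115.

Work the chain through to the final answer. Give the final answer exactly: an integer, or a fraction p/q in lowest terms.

789

Step 1: remainder = value at the root: -9*(-22)^2 - 4*(-22)^1 - 9 = (-4356) + (88) + (-9) = -4277; answer -4277
Step 2: R1 = -4277; c = -3; f(2) = 3*(1) - 1*(-3) = 6; iterating: f(2)=6, f(3)=17, f(4)=45, f(5)=118, f(6)=309, f(7)=809, f(8)=2118, f(9)=5545, f(10)=14517; answer 14517
Step 3: R2 = 14517; r = 14517; squarings mod 1115: 109^1=109, 109^2=731, 109^4=276, 109^8=356, 109^16=741, 109^32=501, 109^64=126, 109^128=266, 109^256=511, 109^512=211, 109^1024=1036, 109^2048=666, 109^4096=901, 109^8192=81; 109^14517 = 109^1 * 109^4 * 109^16 * 109^32 * 109^128 * 109^2048 * 109^4096 * 109^8192 = 789 (mod 1115); answer 789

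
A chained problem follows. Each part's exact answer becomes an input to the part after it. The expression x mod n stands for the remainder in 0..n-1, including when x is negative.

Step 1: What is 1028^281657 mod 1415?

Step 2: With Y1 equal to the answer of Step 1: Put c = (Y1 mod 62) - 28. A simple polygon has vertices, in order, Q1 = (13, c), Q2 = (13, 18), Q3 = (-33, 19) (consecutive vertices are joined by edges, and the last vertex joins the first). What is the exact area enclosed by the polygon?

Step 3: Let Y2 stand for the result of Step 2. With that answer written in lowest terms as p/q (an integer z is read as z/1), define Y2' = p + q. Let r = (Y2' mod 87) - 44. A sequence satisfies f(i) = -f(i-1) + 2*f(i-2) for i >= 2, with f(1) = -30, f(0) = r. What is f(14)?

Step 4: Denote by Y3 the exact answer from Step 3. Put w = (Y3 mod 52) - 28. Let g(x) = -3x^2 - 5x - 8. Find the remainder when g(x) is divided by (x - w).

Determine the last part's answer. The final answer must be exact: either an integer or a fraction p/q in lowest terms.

Step 1: squarings mod 1415: 1028^1=1028, 1028^2=1194, 1028^4=731, 1028^8=906, 1028^16=136, 1028^32=101, 1028^64=296, 1028^128=1301, 1028^256=261, 1028^512=201, 1028^1024=781, 1028^2048=96, 1028^4096=726, 1028^8192=696, 1028^16384=486, 1028^32768=1306, 1028^65536=561, 1028^131072=591, 1028^262144=1191; 1028^281657 = 1028^1 * 1028^8 * 1028^16 * 1028^32 * 1028^1024 * 1028^2048 * 1028^16384 * 1028^262144 = 353 (mod 1415); answer 353
Step 2: Y1 = 353; c = 15; cross terms: (13*18 - 13*15)=39, (13*19 - -33*18)=841, (-33*15 - 13*19)=-742; twice the area = |138| = 138; area = 69; answer 69
Step 3: Y2 = 69; threaded value p + q = 70; r = 26; f(2) = -1*(-30) + 2*(26) = 82; iterating: f(2)=82, f(3)=-142, f(4)=306, f(5)=-590, f(6)=1202, f(7)=-2382, f(8)=4786, f(9)=-9550, f(10)=19122, f(11)=-38222, f(12)=76466, f(13)=-152910, f(14)=305842; answer 305842
Step 4: Y3 = 305842; w = 2; remainder = value at the root: -3*(2)^2 - 5*(2)^1 - 8 = (-12) + (-10) + (-8) = -30; answer -30

-30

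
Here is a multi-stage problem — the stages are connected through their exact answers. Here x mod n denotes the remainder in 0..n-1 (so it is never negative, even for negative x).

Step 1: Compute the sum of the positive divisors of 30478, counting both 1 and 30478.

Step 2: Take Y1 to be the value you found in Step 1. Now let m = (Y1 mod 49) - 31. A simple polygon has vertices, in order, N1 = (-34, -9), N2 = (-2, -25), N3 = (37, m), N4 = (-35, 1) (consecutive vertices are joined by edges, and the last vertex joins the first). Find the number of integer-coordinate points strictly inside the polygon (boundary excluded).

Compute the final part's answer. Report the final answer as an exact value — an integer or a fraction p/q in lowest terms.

1208

Step 1: 30478 = 2 * 7^2 * 311; sigma = (1 + 2) * (1 + 7 + 49) * (1 + 311) = 3 * 57 * 312 = 53352; answer 53352
Step 2: Y1 = 53352; m = 9; cross terms: (-34*-25 - -2*-9)=832, (-2*9 - 37*-25)=907, (37*1 - -35*9)=352, (-35*-9 - -34*1)=349; twice the area = |2440| = 2440; area = 1220; boundary points = 16 + 1 + 8 + 1 = 26; strictly interior points = area - boundary/2 + 1 = 1208; answer 1208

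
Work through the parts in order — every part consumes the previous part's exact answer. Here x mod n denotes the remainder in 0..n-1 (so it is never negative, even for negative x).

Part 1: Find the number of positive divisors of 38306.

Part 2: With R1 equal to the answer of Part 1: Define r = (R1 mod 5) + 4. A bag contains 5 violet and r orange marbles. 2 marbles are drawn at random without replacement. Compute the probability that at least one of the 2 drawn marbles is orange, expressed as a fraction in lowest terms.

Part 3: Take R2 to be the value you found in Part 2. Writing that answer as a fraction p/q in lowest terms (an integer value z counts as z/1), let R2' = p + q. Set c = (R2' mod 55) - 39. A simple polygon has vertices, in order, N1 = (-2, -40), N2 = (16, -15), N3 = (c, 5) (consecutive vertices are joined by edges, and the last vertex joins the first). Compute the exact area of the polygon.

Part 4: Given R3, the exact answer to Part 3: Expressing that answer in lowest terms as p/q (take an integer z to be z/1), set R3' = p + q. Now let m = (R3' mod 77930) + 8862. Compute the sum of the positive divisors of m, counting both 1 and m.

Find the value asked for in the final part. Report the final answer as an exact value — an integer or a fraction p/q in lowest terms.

Part 1: 38306 = 2 * 107 * 179; number of divisors = (1+1) * (1+1) * (1+1) = 8; answer 8
Part 2: R1 = 8; r = 7; total draws C(12,2) = 66; complement C(5,2) = 10; favorable 66 - 10 = 56; P = 28/33; answer 28/33
Part 3: R2 = 28/33; threaded value p + q = 61; c = -33; cross terms: (-2*-15 - 16*-40)=670, (16*5 - -33*-15)=-415, (-33*-40 - -2*5)=1330; twice the area = |1585| = 1585; area = 1585/2; answer 1585/2
Part 4: R3 = 1585/2; threaded value p + q = 1587; m = 10449; 10449 = 3^5 * 43; sigma = (1 + 3 + 9 + 27 + 81 + 243) * (1 + 43) = 364 * 44 = 16016; answer 16016

16016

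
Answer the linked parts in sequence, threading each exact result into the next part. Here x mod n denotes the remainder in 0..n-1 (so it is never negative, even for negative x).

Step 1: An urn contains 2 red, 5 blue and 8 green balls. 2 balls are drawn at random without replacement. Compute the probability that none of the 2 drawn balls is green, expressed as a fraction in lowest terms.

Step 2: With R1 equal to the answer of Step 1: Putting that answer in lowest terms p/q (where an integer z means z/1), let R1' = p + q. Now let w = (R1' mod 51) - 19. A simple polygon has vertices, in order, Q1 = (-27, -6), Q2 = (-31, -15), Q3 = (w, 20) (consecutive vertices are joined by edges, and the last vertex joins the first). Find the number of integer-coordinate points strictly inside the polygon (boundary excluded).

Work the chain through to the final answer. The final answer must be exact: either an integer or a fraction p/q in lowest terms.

Step 1: total draws C(15,2) = 105; favorable C(7,2) = 21; P = 1/5; answer 1/5
Step 2: R1 = 1/5; threaded value p + q = 6; w = -13; cross terms: (-27*-15 - -31*-6)=219, (-31*20 - -13*-15)=-815, (-13*-6 - -27*20)=618; twice the area = |22| = 22; area = 11; boundary points = 1 + 1 + 2 = 4; strictly interior points = area - boundary/2 + 1 = 10; answer 10

10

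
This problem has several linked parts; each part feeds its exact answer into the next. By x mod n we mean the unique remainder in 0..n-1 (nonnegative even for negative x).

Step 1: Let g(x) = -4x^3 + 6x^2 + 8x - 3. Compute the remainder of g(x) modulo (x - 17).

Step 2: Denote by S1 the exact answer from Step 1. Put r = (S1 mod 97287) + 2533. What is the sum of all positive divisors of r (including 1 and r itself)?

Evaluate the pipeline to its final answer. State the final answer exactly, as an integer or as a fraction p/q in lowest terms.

Step 1: remainder = value at the root: -4*(17)^3 + 6*(17)^2 + 8*(17)^1 - 3 = (-19652) + (1734) + (136) + (-3) = -17785; answer -17785
Step 2: S1 = -17785; r = 82035; 82035 = 3^2 * 5 * 1823; sigma = (1 + 3 + 9) * (1 + 5) * (1 + 1823) = 13 * 6 * 1824 = 142272; answer 142272

142272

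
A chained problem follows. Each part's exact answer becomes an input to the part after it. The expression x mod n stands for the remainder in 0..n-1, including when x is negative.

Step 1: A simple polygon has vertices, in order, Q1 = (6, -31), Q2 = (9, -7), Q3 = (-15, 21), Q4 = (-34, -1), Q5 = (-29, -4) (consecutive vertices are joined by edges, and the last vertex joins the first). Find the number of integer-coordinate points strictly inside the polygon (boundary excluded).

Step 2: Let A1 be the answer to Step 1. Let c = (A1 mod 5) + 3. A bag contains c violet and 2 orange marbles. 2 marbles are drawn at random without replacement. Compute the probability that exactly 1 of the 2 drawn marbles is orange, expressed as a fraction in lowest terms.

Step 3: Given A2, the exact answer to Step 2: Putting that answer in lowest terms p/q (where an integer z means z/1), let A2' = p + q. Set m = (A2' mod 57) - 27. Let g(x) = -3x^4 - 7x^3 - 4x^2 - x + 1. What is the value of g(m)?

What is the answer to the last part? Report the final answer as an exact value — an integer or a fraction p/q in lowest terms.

Step 1: cross terms: (6*-7 - 9*-31)=237, (9*21 - -15*-7)=84, (-15*-1 - -34*21)=729, (-34*-4 - -29*-1)=107, (-29*-31 - 6*-4)=923; twice the area = |2080| = 2080; area = 1040; boundary points = 3 + 4 + 1 + 1 + 1 = 10; strictly interior points = area - boundary/2 + 1 = 1036; answer 1036
Step 2: A1 = 1036; c = 4; total draws C(6,2) = 15; favorable C(2,1)*C(4,1) = 8; P = 8/15; answer 8/15
Step 3: A2 = 8/15; threaded value p + q = 23; m = -4; -3*(-4)^4 - 7*(-4)^3 - 4*(-4)^2 - 1*(-4)^1 + 1 = (-768) + (448) + (-64) + (4) + (1) = -379; answer -379

-379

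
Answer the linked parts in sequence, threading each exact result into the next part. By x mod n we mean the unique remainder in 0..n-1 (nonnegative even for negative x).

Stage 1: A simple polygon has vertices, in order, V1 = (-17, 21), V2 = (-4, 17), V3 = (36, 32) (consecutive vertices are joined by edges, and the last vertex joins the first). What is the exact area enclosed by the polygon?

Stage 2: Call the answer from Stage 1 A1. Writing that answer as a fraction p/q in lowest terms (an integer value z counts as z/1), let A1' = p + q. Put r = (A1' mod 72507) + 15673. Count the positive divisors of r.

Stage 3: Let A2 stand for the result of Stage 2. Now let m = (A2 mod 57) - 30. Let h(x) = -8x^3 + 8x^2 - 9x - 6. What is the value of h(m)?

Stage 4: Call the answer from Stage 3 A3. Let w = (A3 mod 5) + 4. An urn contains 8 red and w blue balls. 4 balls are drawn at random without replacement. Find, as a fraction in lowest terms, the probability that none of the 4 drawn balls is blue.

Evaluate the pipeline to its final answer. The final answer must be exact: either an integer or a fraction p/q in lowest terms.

Stage 1: cross terms: (-17*17 - -4*21)=-205, (-4*32 - 36*17)=-740, (36*21 - -17*32)=1300; twice the area = |355| = 355; area = 355/2; answer 355/2
Stage 2: A1 = 355/2; threaded value p + q = 357; r = 16030; 16030 = 2 * 5 * 7 * 229; number of divisors = (1+1) * (1+1) * (1+1) * (1+1) = 16; answer 16
Stage 3: A2 = 16; m = -14; -8*(-14)^3 + 8*(-14)^2 - 9*(-14)^1 - 6 = (21952) + (1568) + (126) + (-6) = 23640; answer 23640
Stage 4: A3 = 23640; w = 4; total draws C(12,4) = 495; favorable C(8,4) = 70; P = 14/99; answer 14/99

14/99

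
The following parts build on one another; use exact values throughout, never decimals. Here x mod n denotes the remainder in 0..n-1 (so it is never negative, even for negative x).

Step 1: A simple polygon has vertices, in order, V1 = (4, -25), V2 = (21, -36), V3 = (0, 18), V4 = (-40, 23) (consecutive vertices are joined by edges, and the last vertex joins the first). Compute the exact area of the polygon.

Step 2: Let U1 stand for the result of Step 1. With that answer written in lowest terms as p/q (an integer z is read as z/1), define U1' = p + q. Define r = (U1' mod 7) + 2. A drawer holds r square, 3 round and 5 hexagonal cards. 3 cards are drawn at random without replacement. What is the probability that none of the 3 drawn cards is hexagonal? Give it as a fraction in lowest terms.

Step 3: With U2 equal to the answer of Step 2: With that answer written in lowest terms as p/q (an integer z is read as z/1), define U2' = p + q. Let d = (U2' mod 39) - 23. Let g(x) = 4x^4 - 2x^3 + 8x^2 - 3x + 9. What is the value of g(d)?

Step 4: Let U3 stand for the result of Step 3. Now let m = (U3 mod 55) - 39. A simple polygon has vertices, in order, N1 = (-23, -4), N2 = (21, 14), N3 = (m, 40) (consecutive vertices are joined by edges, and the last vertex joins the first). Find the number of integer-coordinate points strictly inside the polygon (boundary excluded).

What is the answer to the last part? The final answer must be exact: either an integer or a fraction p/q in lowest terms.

832

Step 1: cross terms: (4*-36 - 21*-25)=381, (21*18 - 0*-36)=378, (0*23 - -40*18)=720, (-40*-25 - 4*23)=908; twice the area = |2387| = 2387; area = 2387/2; answer 2387/2
Step 2: U1 = 2387/2; threaded value p + q = 2389; r = 4; total draws C(12,3) = 220; favorable C(7,3) = 35; P = 7/44; answer 7/44
Step 3: U2 = 7/44; threaded value p + q = 51; d = -11; 4*(-11)^4 - 2*(-11)^3 + 8*(-11)^2 - 3*(-11)^1 + 9 = (58564) + (2662) + (968) + (33) + (9) = 62236; answer 62236
Step 4: U3 = 62236; m = -8; cross terms: (-23*14 - 21*-4)=-238, (21*40 - -8*14)=952, (-8*-4 - -23*40)=952; twice the area = |1666| = 1666; area = 833; boundary points = 2 + 1 + 1 = 4; strictly interior points = area - boundary/2 + 1 = 832; answer 832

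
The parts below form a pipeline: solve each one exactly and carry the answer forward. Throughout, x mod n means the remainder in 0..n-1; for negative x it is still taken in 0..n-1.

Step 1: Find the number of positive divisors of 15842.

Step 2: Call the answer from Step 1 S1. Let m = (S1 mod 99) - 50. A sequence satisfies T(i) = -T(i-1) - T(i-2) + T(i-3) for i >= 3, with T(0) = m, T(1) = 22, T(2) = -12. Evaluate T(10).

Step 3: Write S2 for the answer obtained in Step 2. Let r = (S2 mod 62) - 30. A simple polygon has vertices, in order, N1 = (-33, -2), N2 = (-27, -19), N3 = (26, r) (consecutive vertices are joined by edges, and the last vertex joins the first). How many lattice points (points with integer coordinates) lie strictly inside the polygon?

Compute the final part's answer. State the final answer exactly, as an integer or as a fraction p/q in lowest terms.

Step 1: 15842 = 2 * 89^2; number of divisors = (1+1) * (2+1) = 6; answer 6
Step 2: S1 = 6; m = -44; T(3) = -1*(-12) - 1*(22) + 1*(-44) = -54; iterating: T(3)=-54, T(4)=88, T(5)=-46, T(6)=-96, T(7)=230, T(8)=-180, T(9)=-146, T(10)=556; answer 556
Step 3: S2 = 556; r = 30; cross terms: (-33*-19 - -27*-2)=573, (-27*30 - 26*-19)=-316, (26*-2 - -33*30)=938; twice the area = |1195| = 1195; area = 1195/2; boundary points = 1 + 1 + 1 = 3; strictly interior points = area - boundary/2 + 1 = 597; answer 597

597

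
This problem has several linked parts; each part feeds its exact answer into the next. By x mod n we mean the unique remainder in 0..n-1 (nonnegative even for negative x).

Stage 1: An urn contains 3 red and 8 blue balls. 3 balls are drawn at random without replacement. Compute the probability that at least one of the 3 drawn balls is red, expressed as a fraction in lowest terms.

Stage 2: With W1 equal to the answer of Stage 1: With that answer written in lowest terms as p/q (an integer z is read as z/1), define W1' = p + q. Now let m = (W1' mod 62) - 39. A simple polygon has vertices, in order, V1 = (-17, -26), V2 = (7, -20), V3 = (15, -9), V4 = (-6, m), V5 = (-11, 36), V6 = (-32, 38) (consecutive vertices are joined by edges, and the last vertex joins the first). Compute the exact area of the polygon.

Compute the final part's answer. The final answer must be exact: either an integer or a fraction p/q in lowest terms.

2363/2

Stage 1: total draws C(11,3) = 165; complement C(8,3) = 56; favorable 165 - 56 = 109; P = 109/165; answer 109/165
Stage 2: W1 = 109/165; threaded value p + q = 274; m = -13; cross terms: (-17*-20 - 7*-26)=522, (7*-9 - 15*-20)=237, (15*-13 - -6*-9)=-249, (-6*36 - -11*-13)=-359, (-11*38 - -32*36)=734, (-32*-26 - -17*38)=1478; twice the area = |2363| = 2363; area = 2363/2; answer 2363/2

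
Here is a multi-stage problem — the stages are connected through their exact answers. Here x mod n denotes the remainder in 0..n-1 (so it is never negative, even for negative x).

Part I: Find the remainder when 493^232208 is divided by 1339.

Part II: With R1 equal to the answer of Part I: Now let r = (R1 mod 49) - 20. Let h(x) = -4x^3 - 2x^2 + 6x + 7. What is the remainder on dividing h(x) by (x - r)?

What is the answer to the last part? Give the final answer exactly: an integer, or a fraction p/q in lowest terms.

-2121

Part I: squarings mod 1339: 493^1=493, 493^2=690, 493^4=755, 493^8=950, 493^16=14, 493^32=196, 493^64=924, 493^128=833, 493^256=287, 493^512=690, 493^1024=755, 493^2048=950, 493^4096=14, 493^8192=196, 493^16384=924, 493^32768=833, 493^65536=287, 493^131072=690; 493^232208 = 493^16 * 493^256 * 493^512 * 493^2048 * 493^32768 * 493^65536 * 493^131072 = 1106 (mod 1339); answer 1106
Part II: R1 = 1106; r = 8; remainder = value at the root: -4*(8)^3 - 2*(8)^2 + 6*(8)^1 + 7 = (-2048) + (-128) + (48) + (7) = -2121; answer -2121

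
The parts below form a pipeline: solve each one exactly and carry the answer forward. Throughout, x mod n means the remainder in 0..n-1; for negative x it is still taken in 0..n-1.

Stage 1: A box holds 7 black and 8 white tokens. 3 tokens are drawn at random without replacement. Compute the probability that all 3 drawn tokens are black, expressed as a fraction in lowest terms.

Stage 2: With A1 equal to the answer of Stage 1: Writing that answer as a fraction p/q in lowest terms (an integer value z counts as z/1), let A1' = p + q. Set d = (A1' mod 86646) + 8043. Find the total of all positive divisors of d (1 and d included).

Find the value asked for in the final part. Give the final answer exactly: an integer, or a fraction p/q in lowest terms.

9216

Stage 1: total draws C(15,3) = 455; favorable C(7,3) = 35; P = 1/13; answer 1/13
Stage 2: A1 = 1/13; threaded value p + q = 14; d = 8057; 8057 = 7 * 1151; sigma = (1 + 7) * (1 + 1151) = 8 * 1152 = 9216; answer 9216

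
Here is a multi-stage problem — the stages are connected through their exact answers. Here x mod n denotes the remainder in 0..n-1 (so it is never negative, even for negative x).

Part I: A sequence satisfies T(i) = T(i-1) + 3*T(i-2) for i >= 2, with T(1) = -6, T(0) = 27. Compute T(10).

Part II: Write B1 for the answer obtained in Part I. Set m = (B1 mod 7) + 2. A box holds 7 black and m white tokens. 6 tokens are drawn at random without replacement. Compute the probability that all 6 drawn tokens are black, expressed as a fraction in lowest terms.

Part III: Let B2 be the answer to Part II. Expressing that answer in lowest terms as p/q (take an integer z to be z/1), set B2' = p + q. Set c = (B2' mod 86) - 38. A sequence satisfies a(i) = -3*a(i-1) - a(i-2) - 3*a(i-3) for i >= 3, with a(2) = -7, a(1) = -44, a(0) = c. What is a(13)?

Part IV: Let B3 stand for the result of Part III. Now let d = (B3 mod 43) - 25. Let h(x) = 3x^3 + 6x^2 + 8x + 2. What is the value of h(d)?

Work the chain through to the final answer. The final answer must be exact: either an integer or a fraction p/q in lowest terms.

-8893

Part I: T(2) = 1*(-6) + 3*(27) = 75; iterating: T(2)=75, T(3)=57, T(4)=282, T(5)=453, T(6)=1299, T(7)=2658, T(8)=6555, T(9)=14529, T(10)=34194; answer 34194
Part II: B1 = 34194; m = 8; total draws C(15,6) = 5005; favorable C(7,6) = 7; P = 1/715; answer 1/715
Part III: B2 = 1/715; threaded value p + q = 716; c = -10; a(3) = -3*(-7) - 1*(-44) - 3*(-10) = 95; iterating: a(3)=95, a(4)=-146, a(5)=364, a(6)=-1231, a(7)=3767, a(8)=-11162, a(9)=33412, a(10)=-100375, a(11)=301199, a(12)=-903458, a(13)=2710300; answer 2710300
Part IV: B3 = 2710300; d = -15; 3*(-15)^3 + 6*(-15)^2 + 8*(-15)^1 + 2 = (-10125) + (1350) + (-120) + (2) = -8893; answer -8893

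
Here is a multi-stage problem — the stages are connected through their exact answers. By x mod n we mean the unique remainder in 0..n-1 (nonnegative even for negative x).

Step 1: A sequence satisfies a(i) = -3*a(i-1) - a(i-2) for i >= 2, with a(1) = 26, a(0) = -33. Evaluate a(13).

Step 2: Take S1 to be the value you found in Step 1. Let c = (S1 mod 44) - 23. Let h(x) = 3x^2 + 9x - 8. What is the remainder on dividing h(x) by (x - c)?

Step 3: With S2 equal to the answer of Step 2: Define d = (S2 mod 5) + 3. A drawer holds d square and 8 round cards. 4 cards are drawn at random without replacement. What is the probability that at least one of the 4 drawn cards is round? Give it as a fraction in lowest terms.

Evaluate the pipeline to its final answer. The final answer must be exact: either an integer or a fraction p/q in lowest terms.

Step 1: a(2) = -3*(26) - 1*(-33) = -45; iterating: a(2)=-45, a(3)=109, a(4)=-282, a(5)=737, a(6)=-1929, a(7)=5050, a(8)=-13221, a(9)=34613, a(10)=-90618, a(11)=237241, a(12)=-621105, a(13)=1626074; answer 1626074
Step 2: S1 = 1626074; c = -13; remainder = value at the root: 3*(-13)^2 + 9*(-13)^1 - 8 = (507) + (-117) + (-8) = 382; answer 382
Step 3: S2 = 382; d = 5; total draws C(13,4) = 715; complement C(5,4) = 5; favorable 715 - 5 = 710; P = 142/143; answer 142/143

142/143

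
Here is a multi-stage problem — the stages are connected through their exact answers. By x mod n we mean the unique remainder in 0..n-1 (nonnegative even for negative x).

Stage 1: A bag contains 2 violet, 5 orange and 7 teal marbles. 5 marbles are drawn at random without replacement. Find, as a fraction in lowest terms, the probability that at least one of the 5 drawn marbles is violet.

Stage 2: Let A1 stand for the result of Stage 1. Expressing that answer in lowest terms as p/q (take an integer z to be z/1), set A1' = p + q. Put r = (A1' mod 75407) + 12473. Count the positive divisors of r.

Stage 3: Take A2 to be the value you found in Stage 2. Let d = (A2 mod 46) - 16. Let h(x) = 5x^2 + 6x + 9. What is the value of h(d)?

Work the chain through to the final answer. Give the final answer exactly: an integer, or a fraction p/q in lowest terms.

Stage 1: total draws C(14,5) = 2002; complement C(12,5) = 792; favorable 2002 - 792 = 1210; P = 55/91; answer 55/91
Stage 2: A1 = 55/91; threaded value p + q = 146; r = 12619; 12619 is prime, so its only divisors are 1 and 12619; count = 2; answer 2
Stage 3: A2 = 2; d = -14; 5*(-14)^2 + 6*(-14)^1 + 9 = (980) + (-84) + (9) = 905; answer 905

905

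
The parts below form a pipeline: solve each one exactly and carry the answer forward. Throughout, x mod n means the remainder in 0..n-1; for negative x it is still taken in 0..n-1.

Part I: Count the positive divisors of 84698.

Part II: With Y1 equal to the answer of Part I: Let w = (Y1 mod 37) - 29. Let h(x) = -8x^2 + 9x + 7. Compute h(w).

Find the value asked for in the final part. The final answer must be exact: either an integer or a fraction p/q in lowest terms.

-5218

Part I: 84698 = 2 * 42349; number of divisors = (1+1) * (1+1) = 4; answer 4
Part II: Y1 = 4; w = -25; -8*(-25)^2 + 9*(-25)^1 + 7 = (-5000) + (-225) + (7) = -5218; answer -5218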